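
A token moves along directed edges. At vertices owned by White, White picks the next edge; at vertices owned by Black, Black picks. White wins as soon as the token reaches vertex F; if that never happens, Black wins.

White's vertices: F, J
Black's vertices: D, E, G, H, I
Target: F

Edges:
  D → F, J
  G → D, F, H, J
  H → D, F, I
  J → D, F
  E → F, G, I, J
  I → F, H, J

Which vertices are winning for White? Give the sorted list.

D, F, J

A0 = {F}
A1: add {J} — J (White) has J→F.
A2: add {D} — D (Black): all of {F, J} already in.
A3 = A2; e.g. E (Black) can still go to G. Fixed point.
White's winning region = {D, F, J}.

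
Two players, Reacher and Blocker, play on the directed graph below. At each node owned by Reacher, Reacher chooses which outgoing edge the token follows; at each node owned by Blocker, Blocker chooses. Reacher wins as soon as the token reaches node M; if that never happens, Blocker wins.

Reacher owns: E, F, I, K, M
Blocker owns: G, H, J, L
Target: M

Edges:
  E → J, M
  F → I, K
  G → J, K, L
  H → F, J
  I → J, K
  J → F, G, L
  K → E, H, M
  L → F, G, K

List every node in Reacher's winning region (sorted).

E, F, I, K, M

A0 = {M}
A1: add {E, K} — E (Reacher) has E→M; K (Reacher) has K→M.
A2: add {F, I} — F (Reacher) has F→K; I (Reacher) has I→K.
A3 = A2; e.g. G (Blocker) can still go to J. Fixed point.
Reacher's winning region = {E, F, I, K, M}.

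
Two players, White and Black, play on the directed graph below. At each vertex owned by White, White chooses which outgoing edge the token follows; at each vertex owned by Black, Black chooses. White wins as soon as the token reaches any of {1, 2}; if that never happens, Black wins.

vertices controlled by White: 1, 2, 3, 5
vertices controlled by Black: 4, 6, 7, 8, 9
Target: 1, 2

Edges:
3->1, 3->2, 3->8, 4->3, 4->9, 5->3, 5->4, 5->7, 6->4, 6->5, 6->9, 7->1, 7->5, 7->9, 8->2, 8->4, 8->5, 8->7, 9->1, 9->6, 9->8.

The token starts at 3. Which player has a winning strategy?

A0 = {1, 2}
A1: add {3} — 3 (White) has 3→1.
3 ∈ A1, so White can force the target.

White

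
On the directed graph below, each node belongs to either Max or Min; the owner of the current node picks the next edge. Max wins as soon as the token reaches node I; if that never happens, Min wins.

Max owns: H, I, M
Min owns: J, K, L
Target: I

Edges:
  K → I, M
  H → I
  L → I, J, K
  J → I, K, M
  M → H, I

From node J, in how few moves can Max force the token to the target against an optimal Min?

3

A0 = {I}
A1: add {H, M} — H (Max) has H→I; M (Max) has M→I.
A2: add {K} — K (Min): all of {I, M} already in.
A3: add {J} — J (Min): all of {I, K, M} already in.
J enters the attractor at level 3, so Max can force the target in 3 moves from there.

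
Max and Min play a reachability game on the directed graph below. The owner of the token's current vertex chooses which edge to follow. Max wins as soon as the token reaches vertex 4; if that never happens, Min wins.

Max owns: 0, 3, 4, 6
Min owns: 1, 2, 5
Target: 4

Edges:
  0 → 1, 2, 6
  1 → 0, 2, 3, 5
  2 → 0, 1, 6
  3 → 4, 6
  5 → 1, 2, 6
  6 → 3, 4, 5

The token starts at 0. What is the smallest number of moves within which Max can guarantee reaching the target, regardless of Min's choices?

A0 = {4}
A1: add {3, 6} — 3 (Max) has 3→4; 6 (Max) has 6→4.
A2: add {0} — 0 (Max) has 0→6.
A3 = A2; e.g. 1 (Min) can still go to 2. Fixed point.
0 enters the attractor at level 2, so Max can force the target in 2 moves from there.

2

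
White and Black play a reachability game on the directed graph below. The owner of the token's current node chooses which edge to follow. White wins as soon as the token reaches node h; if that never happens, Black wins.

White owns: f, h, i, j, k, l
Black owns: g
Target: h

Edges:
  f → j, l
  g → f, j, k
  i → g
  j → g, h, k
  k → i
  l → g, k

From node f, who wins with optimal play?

A0 = {h}
A1: add {j} — j (White) has j→h.
A2: add {f} — f (White) has f→j.
A3 = A2; e.g. g (Black) can still go to k. Fixed point.
f ∈ A2, so White can force the target.

White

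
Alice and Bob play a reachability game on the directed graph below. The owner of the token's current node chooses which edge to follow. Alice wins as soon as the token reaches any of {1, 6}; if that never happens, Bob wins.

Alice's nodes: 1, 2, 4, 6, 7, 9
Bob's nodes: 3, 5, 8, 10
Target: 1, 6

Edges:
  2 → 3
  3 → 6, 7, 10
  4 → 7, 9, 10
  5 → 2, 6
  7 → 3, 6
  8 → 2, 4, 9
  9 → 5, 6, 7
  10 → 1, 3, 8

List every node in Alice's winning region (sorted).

A0 = {1, 6}
A1: add {7, 9} — 7 (Alice) has 7→6; 9 (Alice) has 9→6.
A2: add {4} — 4 (Alice) has 4→7.
A3 = A2; e.g. 2 (Alice) has no edge into A2. Fixed point.
Alice's winning region = {1, 4, 6, 7, 9}.

1, 4, 6, 7, 9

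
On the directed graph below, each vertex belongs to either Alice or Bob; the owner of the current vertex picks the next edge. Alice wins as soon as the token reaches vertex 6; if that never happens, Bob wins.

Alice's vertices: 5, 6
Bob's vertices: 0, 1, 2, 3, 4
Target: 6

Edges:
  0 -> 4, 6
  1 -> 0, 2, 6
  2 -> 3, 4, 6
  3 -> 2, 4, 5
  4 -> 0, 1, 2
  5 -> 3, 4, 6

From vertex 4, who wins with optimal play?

A0 = {6}
A1: add {5} — 5 (Alice) has 5→6.
A2 = A1; e.g. 0 (Bob) can still go to 4. Fixed point.
4 never enters the attractor, so Bob can avoid the target forever.

Bob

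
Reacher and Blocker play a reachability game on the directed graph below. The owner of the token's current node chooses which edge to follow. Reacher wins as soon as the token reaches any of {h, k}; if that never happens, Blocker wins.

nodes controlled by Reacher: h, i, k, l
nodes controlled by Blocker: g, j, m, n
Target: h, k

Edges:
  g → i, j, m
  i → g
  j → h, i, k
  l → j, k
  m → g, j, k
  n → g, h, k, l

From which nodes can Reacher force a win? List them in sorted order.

A0 = {h, k}
A1: add {l} — l (Reacher) has l→k.
A2 = A1; e.g. g (Blocker) can still go to i. Fixed point.
Reacher's winning region = {h, k, l}.

h, k, l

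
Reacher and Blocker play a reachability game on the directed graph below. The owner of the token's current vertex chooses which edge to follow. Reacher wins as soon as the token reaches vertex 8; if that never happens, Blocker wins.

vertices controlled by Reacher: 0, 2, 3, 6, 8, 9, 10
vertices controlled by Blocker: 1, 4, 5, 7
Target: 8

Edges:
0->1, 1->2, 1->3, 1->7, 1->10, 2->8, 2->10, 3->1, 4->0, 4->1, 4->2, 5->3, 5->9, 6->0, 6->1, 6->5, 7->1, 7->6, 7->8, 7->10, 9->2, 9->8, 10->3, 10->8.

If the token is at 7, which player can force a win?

A0 = {8}
A1: add {2, 9, 10} — 2 (Reacher) has 2→8; 9 (Reacher) has 9→8; 10 (Reacher) has 10→8.
A2 = A1; e.g. 0 (Reacher) has no edge into A1. Fixed point.
7 never enters the attractor, so Blocker can avoid the target forever.

Blocker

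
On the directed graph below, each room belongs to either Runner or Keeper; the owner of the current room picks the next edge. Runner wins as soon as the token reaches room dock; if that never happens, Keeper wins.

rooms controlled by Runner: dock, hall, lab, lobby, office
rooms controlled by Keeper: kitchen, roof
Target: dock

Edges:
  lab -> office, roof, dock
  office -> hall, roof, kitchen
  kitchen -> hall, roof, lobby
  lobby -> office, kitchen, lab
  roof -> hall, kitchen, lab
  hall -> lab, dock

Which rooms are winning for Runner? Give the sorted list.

dock, hall, lab, lobby, office

A0 = {dock}
A1: add {hall, lab} — hall (Runner) has hall→dock; lab (Runner) has lab→dock.
A2: add {lobby, office} — office (Runner) has office→hall; lobby (Runner) has lobby→lab.
A3 = A2; e.g. roof (Keeper) can still go to kitchen. Fixed point.
Runner's winning region = {dock, hall, lab, lobby, office}.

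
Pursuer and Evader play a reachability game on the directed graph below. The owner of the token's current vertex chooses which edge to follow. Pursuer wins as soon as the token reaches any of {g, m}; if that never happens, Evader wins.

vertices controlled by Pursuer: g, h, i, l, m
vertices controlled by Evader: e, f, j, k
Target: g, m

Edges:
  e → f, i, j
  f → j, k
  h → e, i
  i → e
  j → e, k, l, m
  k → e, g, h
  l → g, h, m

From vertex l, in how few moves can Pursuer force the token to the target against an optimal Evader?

A0 = {g, m}
A1: add {l} — l (Pursuer) has l→g.
A2 = A1; e.g. e (Evader) can still go to f. Fixed point.
l enters the attractor at level 1, so Pursuer can force the target in 1 move from there.

1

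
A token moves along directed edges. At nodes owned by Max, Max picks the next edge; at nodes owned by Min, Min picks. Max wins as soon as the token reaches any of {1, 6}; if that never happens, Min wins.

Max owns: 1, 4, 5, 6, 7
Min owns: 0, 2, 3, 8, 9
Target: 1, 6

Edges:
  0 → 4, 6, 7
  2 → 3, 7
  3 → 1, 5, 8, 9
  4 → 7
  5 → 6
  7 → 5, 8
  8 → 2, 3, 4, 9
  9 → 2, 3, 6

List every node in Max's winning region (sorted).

0, 1, 4, 5, 6, 7

A0 = {1, 6}
A1: add {5} — 5 (Max) has 5→6.
A2: add {7} — 7 (Max) has 7→5.
A3: add {4} — 4 (Max) has 4→7.
A4: add {0} — 0 (Min): all of {4, 6, 7} already in.
A5 = A4; e.g. 2 (Min) can still go to 3. Fixed point.
Max's winning region = {0, 1, 4, 5, 6, 7}.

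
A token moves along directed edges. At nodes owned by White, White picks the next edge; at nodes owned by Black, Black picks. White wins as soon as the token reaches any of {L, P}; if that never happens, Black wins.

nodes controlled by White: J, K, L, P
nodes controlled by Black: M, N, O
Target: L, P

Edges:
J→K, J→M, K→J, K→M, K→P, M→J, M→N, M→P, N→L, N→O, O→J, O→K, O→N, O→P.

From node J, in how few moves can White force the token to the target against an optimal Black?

2

A0 = {L, P}
A1: add {K} — K (White) has K→P.
A2: add {J} — J (White) has J→K.
A3 = A2; e.g. M (Black) can still go to N. Fixed point.
J enters the attractor at level 2, so White can force the target in 2 moves from there.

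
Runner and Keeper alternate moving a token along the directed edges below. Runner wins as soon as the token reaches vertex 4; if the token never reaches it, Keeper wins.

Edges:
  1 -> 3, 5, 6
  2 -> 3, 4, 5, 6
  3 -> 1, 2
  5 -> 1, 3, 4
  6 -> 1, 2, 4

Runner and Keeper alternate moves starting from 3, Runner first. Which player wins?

Keeper

Track states (vertex, player-to-move).
A0 = {(4,Runner), (4,Keeper)}
A1: add {(2,Runner), (5,Runner), (6,Runner)}.
A2 = A1; e.g. (1,Runner) stays out. (3,Runner) never enters ⇒ Keeper avoids the target.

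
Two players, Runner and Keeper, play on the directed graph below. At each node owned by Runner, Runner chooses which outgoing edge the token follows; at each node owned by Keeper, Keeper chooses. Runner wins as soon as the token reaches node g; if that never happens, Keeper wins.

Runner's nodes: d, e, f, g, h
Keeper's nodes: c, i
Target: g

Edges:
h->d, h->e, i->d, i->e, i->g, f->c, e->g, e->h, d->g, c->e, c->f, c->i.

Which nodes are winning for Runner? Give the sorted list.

A0 = {g}
A1: add {d, e} — d (Runner) has d→g; e (Runner) has e→g.
A2: add {h, i} — h (Runner) has h→d; i (Keeper): all of {d, e, g} already in.
A3 = A2; e.g. c (Keeper) can still go to f. Fixed point.
Runner's winning region = {d, e, g, h, i}.

d, e, g, h, i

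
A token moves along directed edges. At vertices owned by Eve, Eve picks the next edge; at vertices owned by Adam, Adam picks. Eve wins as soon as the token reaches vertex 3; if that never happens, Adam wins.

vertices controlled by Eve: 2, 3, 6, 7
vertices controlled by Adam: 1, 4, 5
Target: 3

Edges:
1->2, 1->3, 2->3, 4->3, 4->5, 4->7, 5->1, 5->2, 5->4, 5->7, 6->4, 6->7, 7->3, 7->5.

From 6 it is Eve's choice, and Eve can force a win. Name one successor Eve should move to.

A0 = {3}
A1: add {2, 7} — 2 (Eve) has 2→3; 7 (Eve) has 7→3.
A2: add {1, 6} — 1 (Adam): all of {2, 3} already in; 6 (Eve) has 6→7.
A3 = A2; e.g. 4 (Adam) can still go to 5. Fixed point.
From 6, successor 7 is in the attractor (rank 1); the other successor 4 is not.

7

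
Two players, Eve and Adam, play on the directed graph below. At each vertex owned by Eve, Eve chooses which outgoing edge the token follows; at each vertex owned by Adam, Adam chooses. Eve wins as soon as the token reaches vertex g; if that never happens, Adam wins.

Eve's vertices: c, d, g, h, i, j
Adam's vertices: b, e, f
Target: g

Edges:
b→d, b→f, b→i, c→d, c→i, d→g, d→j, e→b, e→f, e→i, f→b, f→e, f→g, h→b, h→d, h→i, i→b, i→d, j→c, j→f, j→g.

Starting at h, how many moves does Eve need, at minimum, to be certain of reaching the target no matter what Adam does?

2

A0 = {g}
A1: add {d, j} — d (Eve) has d→g; j (Eve) has j→g.
A2: add {c, h, i} — c (Eve) has c→d; h (Eve) has h→d; i (Eve) has i→d.
A3 = A2; e.g. b (Adam) can still go to f. Fixed point.
h enters the attractor at level 2, so Eve can force the target in 2 moves from there.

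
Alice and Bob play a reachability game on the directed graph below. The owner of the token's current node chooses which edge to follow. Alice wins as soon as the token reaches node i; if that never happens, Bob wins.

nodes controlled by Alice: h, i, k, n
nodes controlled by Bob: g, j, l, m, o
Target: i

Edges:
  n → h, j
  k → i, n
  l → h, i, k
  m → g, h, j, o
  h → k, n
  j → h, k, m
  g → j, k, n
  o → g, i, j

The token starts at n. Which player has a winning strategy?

Alice

A0 = {i}
A1: add {k} — k (Alice) has k→i.
A2: add {h} — h (Alice) has h→k.
A3: add {l, n} — l (Bob): all of {h, i, k} already in; n (Alice) has n→h.
A4 = A3; e.g. g (Bob) can still go to j. Fixed point.
n ∈ A3, so Alice can force the target.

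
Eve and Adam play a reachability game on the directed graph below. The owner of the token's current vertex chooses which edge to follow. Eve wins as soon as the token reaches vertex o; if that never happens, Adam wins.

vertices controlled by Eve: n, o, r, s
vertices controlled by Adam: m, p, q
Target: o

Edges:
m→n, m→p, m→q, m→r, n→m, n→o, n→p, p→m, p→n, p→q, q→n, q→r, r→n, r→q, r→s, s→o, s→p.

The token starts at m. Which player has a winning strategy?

A0 = {o}
A1: add {n, s} — n (Eve) has n→o; s (Eve) has s→o.
A2: add {r} — r (Eve) has r→n.
A3: add {q} — q (Adam): all of {n, r} already in.
A4 = A3; e.g. m (Adam) can still go to p. Fixed point.
m never enters the attractor, so Adam can avoid the target forever.

Adam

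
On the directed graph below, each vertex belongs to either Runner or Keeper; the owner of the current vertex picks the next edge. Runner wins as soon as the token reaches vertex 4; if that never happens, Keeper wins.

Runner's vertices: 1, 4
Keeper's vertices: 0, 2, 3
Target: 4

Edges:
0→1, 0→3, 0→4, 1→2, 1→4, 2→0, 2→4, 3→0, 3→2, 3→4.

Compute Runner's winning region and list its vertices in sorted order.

1, 4

A0 = {4}
A1: add {1} — 1 (Runner) has 1→4.
A2 = A1; e.g. 0 (Keeper) can still go to 3. Fixed point.
Runner's winning region = {1, 4}.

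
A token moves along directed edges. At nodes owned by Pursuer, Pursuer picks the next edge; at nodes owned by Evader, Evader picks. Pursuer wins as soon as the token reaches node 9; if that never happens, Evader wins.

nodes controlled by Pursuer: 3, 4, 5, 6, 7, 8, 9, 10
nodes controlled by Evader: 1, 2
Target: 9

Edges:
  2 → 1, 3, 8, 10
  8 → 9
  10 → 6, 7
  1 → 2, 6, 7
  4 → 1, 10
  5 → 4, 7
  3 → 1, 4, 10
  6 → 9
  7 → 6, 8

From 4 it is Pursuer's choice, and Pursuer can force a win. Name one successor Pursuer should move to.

A0 = {9}
A1: add {6, 8} — 6 (Pursuer) has 6→9; 8 (Pursuer) has 8→9.
A2: add {7, 10} — 7 (Pursuer) has 7→6; 10 (Pursuer) has 10→6.
A3: add {3, 4, 5} — 3 (Pursuer) has 3→10; 4 (Pursuer) has 4→10; 5 (Pursuer) has 5→7.
A4 = A3; e.g. 1 (Evader) can still go to 2. Fixed point.
From 4, successor 10 is in the attractor (rank 2); the other successor 1 is not.

10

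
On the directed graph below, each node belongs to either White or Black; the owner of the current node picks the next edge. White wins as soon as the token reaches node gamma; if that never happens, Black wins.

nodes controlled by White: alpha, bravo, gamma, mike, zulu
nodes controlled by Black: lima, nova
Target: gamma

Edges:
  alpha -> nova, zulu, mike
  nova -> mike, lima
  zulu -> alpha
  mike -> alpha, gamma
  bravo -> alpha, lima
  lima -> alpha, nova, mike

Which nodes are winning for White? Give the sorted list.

A0 = {gamma}
A1: add {mike} — mike (White) has mike→gamma.
A2: add {alpha} — alpha (White) has alpha→mike.
A3: add {bravo, zulu} — zulu (White) has zulu→alpha; bravo (White) has bravo→alpha.
A4 = A3; e.g. nova (Black) can still go to lima. Fixed point.
White's winning region = {alpha, bravo, gamma, mike, zulu}.

alpha, bravo, gamma, mike, zulu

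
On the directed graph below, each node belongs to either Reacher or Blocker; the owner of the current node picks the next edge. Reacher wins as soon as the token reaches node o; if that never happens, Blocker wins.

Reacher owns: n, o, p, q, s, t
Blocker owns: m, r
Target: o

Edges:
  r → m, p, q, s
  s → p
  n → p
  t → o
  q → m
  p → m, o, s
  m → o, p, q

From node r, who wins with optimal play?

Blocker

A0 = {o}
A1: add {p, t} — p (Reacher) has p→o; t (Reacher) has t→o.
A2: add {n, s} — n (Reacher) has n→p; s (Reacher) has s→p.
A3 = A2; e.g. m (Blocker) can still go to q. Fixed point.
r never enters the attractor, so Blocker can avoid the target forever.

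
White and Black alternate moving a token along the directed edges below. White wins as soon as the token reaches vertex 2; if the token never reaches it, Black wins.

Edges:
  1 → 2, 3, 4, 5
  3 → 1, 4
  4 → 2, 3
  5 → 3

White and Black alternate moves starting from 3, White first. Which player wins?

Black

Track states (vertex, player-to-move).
A0 = {(2,White), (2,Black)}
A1: add {(1,White), (4,White)}.
A2: add {(3,Black)}.
A3: add {(5,White)}.
A4 = A3; e.g. (1,Black) stays out. (3,White) never enters ⇒ Black avoids the target.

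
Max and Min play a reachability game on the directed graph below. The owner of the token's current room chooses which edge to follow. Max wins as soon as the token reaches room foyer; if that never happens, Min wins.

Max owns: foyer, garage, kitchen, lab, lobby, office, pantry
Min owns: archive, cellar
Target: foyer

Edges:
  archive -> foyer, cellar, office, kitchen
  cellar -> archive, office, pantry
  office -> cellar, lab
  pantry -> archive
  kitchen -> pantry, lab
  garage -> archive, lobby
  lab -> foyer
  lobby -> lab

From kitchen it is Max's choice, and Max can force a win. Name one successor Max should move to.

lab

A0 = {foyer}
A1: add {lab} — lab (Max) has lab→foyer.
A2: add {kitchen, lobby, office} — office (Max) has office→lab; kitchen (Max) has kitchen→lab; lobby (Max) has lobby→lab.
A3: add {garage} — garage (Max) has garage→lobby.
A4 = A3; e.g. archive (Min) can still go to cellar. Fixed point.
From kitchen, successor lab is in the attractor (rank 1); the other successor pantry is not.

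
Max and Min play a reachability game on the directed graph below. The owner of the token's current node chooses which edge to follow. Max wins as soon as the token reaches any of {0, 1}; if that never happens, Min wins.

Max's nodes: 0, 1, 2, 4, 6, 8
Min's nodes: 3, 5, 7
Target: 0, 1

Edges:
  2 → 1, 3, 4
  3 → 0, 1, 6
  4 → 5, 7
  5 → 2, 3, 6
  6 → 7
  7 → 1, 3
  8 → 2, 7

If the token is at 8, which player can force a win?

Max

A0 = {0, 1}
A1: add {2} — 2 (Max) has 2→1.
A2: add {8} — 8 (Max) has 8→2.
A3 = A2; e.g. 3 (Min) can still go to 6. Fixed point.
8 ∈ A2, so Max can force the target.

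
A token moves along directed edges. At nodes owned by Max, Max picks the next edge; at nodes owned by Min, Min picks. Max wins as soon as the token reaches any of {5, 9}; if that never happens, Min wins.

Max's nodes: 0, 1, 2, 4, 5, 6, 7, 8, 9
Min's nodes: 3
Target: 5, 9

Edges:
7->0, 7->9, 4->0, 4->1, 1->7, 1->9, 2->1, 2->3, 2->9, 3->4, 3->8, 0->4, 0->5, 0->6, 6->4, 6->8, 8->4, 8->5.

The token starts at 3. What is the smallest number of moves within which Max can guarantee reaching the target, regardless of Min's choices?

A0 = {5, 9}
A1: add {0, 1, 2, 7, 8} — 0 (Max) has 0→5; 1 (Max) has 1→9; 2 (Max) has 2→9; 7 (Max) has 7→9; 8 (Max) has 8→5.
A2: add {4, 6} — 4 (Max) has 4→0; 6 (Max) has 6→8.
A3: add {3} — 3 (Min): all of {4, 8} already in.
A3 = all vertices. Fixed point.
3 enters the attractor at level 3, so Max can force the target in 3 moves from there.

3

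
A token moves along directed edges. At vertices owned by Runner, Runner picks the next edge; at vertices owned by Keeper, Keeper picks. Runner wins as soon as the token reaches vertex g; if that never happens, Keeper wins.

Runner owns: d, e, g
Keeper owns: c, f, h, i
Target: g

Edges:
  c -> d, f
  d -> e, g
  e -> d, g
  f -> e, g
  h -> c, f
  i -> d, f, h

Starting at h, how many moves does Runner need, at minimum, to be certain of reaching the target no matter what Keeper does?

A0 = {g}
A1: add {d, e} — d (Runner) has d→g; e (Runner) has e→g.
A2: add {f} — f (Keeper): all of {e, g} already in.
A3: add {c} — c (Keeper): all of {d, f} already in.
A4: add {h} — h (Keeper): all of {c, f} already in.
h enters the attractor at level 4, so Runner can force the target in 4 moves from there.

4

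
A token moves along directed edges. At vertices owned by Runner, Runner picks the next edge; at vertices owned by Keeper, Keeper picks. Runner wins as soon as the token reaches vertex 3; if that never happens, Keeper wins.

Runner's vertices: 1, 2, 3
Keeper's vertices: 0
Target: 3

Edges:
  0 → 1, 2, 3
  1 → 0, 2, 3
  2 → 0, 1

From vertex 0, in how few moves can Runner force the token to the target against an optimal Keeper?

3

A0 = {3}
A1: add {1} — 1 (Runner) has 1→3.
A2: add {2} — 2 (Runner) has 2→1.
A3: add {0} — 0 (Keeper): all of {1, 2, 3} already in.
A3 = all vertices. Fixed point.
0 enters the attractor at level 3, so Runner can force the target in 3 moves from there.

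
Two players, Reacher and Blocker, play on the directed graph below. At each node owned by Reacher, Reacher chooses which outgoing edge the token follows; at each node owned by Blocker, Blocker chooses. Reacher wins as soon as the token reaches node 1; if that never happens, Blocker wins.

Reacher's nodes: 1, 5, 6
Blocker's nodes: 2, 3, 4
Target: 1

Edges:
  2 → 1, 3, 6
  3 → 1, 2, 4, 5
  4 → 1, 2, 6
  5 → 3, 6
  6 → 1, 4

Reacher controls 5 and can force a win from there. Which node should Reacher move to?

6

A0 = {1}
A1: add {6} — 6 (Reacher) has 6→1.
A2: add {5} — 5 (Reacher) has 5→6.
A3 = A2; e.g. 2 (Blocker) can still go to 3. Fixed point.
From 5, successor 6 is in the attractor (rank 1); the other successor 3 is not.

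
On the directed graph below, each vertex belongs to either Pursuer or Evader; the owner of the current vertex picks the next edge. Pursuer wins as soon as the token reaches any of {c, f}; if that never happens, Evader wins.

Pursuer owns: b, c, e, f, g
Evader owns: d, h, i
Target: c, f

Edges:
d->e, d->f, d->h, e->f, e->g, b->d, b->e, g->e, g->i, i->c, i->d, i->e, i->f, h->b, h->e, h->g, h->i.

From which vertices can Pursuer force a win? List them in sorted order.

b, c, e, f, g

A0 = {c, f}
A1: add {e} — e (Pursuer) has e→f.
A2: add {b, g} — b (Pursuer) has b→e; g (Pursuer) has g→e.
A3 = A2; e.g. d (Evader) can still go to h. Fixed point.
Pursuer's winning region = {b, c, e, f, g}.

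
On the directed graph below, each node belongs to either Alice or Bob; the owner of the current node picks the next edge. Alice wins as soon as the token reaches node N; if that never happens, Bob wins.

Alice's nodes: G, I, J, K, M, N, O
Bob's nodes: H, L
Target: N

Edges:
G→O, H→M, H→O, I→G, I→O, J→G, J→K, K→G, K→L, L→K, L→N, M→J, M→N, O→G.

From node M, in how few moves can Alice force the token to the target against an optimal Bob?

1

A0 = {N}
A1: add {M} — M (Alice) has M→N.
A2 = A1; e.g. G (Alice) has no edge into A1. Fixed point.
M enters the attractor at level 1, so Alice can force the target in 1 move from there.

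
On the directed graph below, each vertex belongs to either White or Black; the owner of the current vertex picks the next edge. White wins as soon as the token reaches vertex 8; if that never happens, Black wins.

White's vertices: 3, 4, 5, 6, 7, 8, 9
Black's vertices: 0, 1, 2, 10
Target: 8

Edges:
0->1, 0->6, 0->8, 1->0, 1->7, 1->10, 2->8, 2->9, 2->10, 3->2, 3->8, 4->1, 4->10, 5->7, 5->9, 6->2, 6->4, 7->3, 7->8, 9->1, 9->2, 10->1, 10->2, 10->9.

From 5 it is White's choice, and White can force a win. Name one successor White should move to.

7

A0 = {8}
A1: add {3, 7} — 3 (White) has 3→8; 7 (White) has 7→8.
A2: add {5} — 5 (White) has 5→7.
A3 = A2; e.g. 0 (Black) can still go to 1. Fixed point.
From 5, successor 7 is in the attractor (rank 1); the other successor 9 is not.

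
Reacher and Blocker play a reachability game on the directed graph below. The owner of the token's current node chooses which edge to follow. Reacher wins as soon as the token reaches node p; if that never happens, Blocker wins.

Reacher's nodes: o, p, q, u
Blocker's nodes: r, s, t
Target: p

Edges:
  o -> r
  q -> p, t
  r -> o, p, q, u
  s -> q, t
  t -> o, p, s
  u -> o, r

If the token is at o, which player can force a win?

Blocker

A0 = {p}
A1: add {q} — q (Reacher) has q→p.
A2 = A1; e.g. o (Reacher) has no edge into A1. Fixed point.
o never enters the attractor, so Blocker can avoid the target forever.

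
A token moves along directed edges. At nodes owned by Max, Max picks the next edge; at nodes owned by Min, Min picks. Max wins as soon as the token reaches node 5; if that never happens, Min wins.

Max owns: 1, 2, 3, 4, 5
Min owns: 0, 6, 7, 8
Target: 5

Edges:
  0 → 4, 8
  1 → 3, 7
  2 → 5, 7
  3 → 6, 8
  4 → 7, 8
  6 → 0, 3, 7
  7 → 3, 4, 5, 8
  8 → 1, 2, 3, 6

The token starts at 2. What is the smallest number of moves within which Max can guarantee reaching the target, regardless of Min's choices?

1

A0 = {5}
A1: add {2} — 2 (Max) has 2→5.
A2 = A1; e.g. 0 (Min) can still go to 4. Fixed point.
2 enters the attractor at level 1, so Max can force the target in 1 move from there.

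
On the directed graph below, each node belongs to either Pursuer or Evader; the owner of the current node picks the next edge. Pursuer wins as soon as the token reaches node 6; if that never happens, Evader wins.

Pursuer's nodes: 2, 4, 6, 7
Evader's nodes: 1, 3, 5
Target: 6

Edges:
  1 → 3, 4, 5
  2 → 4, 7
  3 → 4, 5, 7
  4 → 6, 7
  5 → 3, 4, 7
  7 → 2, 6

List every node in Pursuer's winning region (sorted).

A0 = {6}
A1: add {4, 7} — 4 (Pursuer) has 4→6; 7 (Pursuer) has 7→6.
A2: add {2} — 2 (Pursuer) has 2→4.
A3 = A2; e.g. 1 (Evader) can still go to 3. Fixed point.
Pursuer's winning region = {2, 4, 6, 7}.

2, 4, 6, 7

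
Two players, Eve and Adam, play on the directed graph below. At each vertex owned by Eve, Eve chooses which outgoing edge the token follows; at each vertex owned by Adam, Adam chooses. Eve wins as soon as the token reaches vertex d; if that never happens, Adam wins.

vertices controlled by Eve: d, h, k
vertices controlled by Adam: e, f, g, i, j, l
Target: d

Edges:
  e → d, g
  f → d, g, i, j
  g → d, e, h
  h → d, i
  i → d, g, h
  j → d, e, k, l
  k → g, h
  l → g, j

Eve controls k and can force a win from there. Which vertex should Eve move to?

A0 = {d}
A1: add {h} — h (Eve) has h→d.
A2: add {k} — k (Eve) has k→h.
A3 = A2; e.g. e (Adam) can still go to g. Fixed point.
From k, successor h is in the attractor (rank 1); the other successor g is not.

h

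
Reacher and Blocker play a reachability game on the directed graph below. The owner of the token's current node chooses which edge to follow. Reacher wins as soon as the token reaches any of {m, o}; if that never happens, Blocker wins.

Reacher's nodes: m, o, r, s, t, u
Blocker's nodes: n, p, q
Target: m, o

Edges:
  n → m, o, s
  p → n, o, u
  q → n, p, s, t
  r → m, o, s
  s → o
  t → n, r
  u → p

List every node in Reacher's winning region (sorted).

A0 = {m, o}
A1: add {r, s} — r (Reacher) has r→m; s (Reacher) has s→o.
A2: add {n, t} — n (Blocker): all of {m, o, s} already in; t (Reacher) has t→r.
A3 = A2; e.g. p (Blocker) can still go to u. Fixed point.
Reacher's winning region = {m, n, o, r, s, t}.

m, n, o, r, s, t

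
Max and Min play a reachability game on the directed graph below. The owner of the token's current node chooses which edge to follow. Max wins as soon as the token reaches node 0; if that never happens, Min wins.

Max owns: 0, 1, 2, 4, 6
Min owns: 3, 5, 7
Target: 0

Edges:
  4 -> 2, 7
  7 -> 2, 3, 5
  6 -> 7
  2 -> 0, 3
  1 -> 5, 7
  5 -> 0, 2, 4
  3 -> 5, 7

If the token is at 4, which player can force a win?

A0 = {0}
A1: add {2} — 2 (Max) has 2→0.
A2: add {4} — 4 (Max) has 4→2.
4 ∈ A2, so Max can force the target.

Max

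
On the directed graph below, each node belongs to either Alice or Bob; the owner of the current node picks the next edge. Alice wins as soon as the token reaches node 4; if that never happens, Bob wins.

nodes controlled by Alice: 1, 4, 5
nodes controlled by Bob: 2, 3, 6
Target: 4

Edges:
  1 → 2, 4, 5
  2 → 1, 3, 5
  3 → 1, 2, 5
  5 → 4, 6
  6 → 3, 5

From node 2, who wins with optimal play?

Bob

A0 = {4}
A1: add {1, 5} — 1 (Alice) has 1→4; 5 (Alice) has 5→4.
A2 = A1; e.g. 2 (Bob) can still go to 3. Fixed point.
2 never enters the attractor, so Bob can avoid the target forever.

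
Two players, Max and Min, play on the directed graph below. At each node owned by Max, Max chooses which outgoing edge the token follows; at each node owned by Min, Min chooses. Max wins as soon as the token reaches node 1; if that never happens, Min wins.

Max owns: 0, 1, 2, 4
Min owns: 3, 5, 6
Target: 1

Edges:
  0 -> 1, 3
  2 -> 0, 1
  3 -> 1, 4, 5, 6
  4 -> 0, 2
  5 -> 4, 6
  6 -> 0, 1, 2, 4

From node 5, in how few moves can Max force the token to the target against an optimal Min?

A0 = {1}
A1: add {0, 2} — 0 (Max) has 0→1; 2 (Max) has 2→1.
A2: add {4} — 4 (Max) has 4→0.
A3: add {6} — 6 (Min): all of {0, 1, 2, 4} already in.
A4: add {5} — 5 (Min): all of {4, 6} already in.
5 enters the attractor at level 4, so Max can force the target in 4 moves from there.

4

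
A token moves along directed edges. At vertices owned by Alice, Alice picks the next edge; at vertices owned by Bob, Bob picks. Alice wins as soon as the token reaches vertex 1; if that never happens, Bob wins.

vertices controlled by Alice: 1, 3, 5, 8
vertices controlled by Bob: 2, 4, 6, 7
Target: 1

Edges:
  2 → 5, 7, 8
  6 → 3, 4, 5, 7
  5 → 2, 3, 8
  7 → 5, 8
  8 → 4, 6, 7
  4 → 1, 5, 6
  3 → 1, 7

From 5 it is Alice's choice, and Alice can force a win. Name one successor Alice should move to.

3

A0 = {1}
A1: add {3} — 3 (Alice) has 3→1.
A2: add {5} — 5 (Alice) has 5→3.
A3 = A2; e.g. 2 (Bob) can still go to 7. Fixed point.
From 5, successor 3 is in the attractor (rank 1); the other successors 2, 8 are not.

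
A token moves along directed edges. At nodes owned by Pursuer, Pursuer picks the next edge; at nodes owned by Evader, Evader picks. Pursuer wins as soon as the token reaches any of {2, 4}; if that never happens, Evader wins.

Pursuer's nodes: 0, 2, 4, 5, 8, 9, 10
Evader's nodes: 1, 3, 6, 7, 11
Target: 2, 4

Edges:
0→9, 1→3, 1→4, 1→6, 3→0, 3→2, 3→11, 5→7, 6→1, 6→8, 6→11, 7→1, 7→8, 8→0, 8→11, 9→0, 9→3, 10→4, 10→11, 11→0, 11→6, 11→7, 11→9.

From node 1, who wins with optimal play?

Evader

A0 = {2, 4}
A1: add {10} — 10 (Pursuer) has 10→4.
A2 = A1; e.g. 0 (Pursuer) has no edge into A1. Fixed point.
1 never enters the attractor, so Evader can avoid the target forever.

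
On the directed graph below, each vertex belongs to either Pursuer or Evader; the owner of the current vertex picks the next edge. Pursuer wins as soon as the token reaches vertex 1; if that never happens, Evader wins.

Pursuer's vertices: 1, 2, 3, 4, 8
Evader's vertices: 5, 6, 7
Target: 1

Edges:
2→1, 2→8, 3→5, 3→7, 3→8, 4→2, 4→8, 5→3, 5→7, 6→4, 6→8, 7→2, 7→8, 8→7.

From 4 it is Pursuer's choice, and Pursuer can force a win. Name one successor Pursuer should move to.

2

A0 = {1}
A1: add {2} — 2 (Pursuer) has 2→1.
A2: add {4} — 4 (Pursuer) has 4→2.
A3 = A2; e.g. 3 (Pursuer) has no edge into A2. Fixed point.
From 4, successor 2 is in the attractor (rank 1); the other successor 8 is not.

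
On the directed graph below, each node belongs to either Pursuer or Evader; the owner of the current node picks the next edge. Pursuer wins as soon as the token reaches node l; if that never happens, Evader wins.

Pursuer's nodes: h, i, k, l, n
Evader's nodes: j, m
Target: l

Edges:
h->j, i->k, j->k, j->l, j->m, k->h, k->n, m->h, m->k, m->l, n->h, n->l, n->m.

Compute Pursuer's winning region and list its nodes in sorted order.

i, k, l, n

A0 = {l}
A1: add {n} — n (Pursuer) has n→l.
A2: add {k} — k (Pursuer) has k→n.
A3: add {i} — i (Pursuer) has i→k.
A4 = A3; e.g. h (Pursuer) has no edge into A3. Fixed point.
Pursuer's winning region = {i, k, l, n}.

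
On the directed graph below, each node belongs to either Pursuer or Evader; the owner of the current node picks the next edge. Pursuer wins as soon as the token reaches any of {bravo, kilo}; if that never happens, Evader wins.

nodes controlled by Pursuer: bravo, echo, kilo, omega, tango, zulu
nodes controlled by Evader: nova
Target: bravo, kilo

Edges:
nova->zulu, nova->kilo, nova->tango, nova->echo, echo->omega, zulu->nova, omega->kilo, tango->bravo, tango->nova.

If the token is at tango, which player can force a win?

A0 = {bravo, kilo}
A1: add {omega, tango} — omega (Pursuer) has omega→kilo; tango (Pursuer) has tango→bravo.
tango ∈ A1, so Pursuer can force the target.

Pursuer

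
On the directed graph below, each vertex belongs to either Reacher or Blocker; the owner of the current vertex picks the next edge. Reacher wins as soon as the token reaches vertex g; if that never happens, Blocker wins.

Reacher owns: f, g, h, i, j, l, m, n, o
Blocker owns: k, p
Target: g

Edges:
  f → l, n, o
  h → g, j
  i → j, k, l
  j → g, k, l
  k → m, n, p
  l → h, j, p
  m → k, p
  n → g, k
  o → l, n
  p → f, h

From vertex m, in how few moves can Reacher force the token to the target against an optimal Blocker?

4

A0 = {g}
A1: add {h, j, n} — h (Reacher) has h→g; j (Reacher) has j→g; n (Reacher) has n→g.
A2: add {f, i, l, o} — f (Reacher) has f→n; i (Reacher) has i→j; l (Reacher) has l→h; o (Reacher) has o→n.
A3: add {p} — p (Blocker): all of {f, h} already in.
A4: add {m} — m (Reacher) has m→p.
m enters the attractor at level 4, so Reacher can force the target in 4 moves from there.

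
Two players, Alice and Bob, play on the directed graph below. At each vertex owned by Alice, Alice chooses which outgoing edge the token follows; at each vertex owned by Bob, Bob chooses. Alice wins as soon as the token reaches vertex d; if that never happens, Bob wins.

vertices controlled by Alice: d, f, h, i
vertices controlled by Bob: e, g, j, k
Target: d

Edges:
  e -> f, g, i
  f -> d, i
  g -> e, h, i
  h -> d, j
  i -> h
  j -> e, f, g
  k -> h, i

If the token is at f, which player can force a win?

Alice

A0 = {d}
A1: add {f, h} — f (Alice) has f→d; h (Alice) has h→d.
f ∈ A1, so Alice can force the target.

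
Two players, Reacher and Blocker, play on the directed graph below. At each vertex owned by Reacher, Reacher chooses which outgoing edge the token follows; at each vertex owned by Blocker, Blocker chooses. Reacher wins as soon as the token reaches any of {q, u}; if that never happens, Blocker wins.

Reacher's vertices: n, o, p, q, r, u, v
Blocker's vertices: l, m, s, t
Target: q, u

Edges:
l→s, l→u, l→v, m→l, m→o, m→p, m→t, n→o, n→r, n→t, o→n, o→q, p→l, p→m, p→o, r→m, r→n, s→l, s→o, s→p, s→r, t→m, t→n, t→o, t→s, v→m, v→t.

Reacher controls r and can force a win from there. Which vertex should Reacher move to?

n

A0 = {q, u}
A1: add {o} — o (Reacher) has o→q.
A2: add {n, p} — n (Reacher) has n→o; p (Reacher) has p→o.
A3: add {r} — r (Reacher) has r→n.
A4 = A3; e.g. l (Blocker) can still go to s. Fixed point.
From r, successor n is in the attractor (rank 2); the other successor m is not.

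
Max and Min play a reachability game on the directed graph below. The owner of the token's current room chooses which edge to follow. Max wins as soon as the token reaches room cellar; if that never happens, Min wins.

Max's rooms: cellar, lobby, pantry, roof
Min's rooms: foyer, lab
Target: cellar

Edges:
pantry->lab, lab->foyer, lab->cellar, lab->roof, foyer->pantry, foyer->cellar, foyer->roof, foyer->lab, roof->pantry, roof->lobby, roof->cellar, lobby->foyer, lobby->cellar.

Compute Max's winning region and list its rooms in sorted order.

cellar, lobby, roof

A0 = {cellar}
A1: add {lobby, roof} — lobby (Max) has lobby→cellar; roof (Max) has roof→cellar.
A2 = A1; e.g. foyer (Min) can still go to pantry. Fixed point.
Max's winning region = {cellar, lobby, roof}.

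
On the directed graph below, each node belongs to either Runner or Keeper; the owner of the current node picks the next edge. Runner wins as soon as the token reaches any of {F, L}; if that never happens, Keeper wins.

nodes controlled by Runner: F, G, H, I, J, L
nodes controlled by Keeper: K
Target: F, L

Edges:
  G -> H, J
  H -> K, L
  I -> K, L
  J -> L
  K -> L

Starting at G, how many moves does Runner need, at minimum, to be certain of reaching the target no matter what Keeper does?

A0 = {F, L}
A1: add {H, I, J, K} — H (Runner) has H→L; I (Runner) has I→L; J (Runner) has J→L; K (Keeper): all of {L} already in.
A2: add {G} — G (Runner) has G→H.
A2 = all vertices. Fixed point.
G enters the attractor at level 2, so Runner can force the target in 2 moves from there.

2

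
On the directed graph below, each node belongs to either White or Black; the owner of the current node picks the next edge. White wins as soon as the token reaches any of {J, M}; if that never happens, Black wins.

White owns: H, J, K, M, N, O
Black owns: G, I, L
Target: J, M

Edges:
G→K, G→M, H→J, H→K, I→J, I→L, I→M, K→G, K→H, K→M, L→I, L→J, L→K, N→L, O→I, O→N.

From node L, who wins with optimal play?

A0 = {J, M}
A1: add {H, K} — H (White) has H→J; K (White) has K→M.
A2: add {G} — G (Black): all of {K, M} already in.
A3 = A2; e.g. I (Black) can still go to L. Fixed point.
L never enters the attractor, so Black can avoid the target forever.

Black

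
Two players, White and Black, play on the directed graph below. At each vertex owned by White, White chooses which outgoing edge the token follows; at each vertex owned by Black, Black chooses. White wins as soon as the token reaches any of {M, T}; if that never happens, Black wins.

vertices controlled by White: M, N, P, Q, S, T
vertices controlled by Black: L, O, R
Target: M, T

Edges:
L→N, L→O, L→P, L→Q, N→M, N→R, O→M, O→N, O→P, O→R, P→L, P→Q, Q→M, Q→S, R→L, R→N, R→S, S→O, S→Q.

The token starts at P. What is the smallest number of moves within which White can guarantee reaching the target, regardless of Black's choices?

2

A0 = {M, T}
A1: add {N, Q} — N (White) has N→M; Q (White) has Q→M.
A2: add {P, S} — P (White) has P→Q; S (White) has S→Q.
A3 = A2; e.g. L (Black) can still go to O. Fixed point.
P enters the attractor at level 2, so White can force the target in 2 moves from there.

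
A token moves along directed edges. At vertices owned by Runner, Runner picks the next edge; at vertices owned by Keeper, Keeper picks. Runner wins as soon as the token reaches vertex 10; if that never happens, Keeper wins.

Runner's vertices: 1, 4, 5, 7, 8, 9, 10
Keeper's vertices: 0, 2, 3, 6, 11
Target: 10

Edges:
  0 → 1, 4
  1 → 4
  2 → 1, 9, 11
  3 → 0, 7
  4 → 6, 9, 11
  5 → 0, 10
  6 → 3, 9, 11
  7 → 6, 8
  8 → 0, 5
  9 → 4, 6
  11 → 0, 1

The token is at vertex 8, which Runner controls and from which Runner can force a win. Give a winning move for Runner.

5

A0 = {10}
A1: add {5} — 5 (Runner) has 5→10.
A2: add {8} — 8 (Runner) has 8→5.
A3: add {7} — 7 (Runner) has 7→8.
A4 = A3; e.g. 0 (Keeper) can still go to 1. Fixed point.
From 8, successor 5 is in the attractor (rank 1); the other successor 0 is not.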